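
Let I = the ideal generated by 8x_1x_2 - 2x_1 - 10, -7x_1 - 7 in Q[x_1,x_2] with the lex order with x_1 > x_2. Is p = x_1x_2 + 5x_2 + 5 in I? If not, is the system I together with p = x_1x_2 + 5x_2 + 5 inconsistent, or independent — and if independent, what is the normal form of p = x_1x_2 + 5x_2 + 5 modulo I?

Adjoining x_1x_2 + 5x_2 + 5 makes the ideal the whole ring: the system is inconsistent.

First compute the reduced Gröbner basis of I by Buchberger's algorithm.
f_1 = 8x_1x_2 - 2x_1 - 10, LT = x_1x_2.
f_2 = -7x_1 - 7, LT = x_1.

S(f_1,f_2): lcm = x_1x_2. S = -1/4x_1 - x_2 - 5/4.
  reduce S modulo (f_1, f_2):
  remainder -x_2 - 1 ≠ 0; add h_3 = -x_2 - 1 to the basis.

The other S-polynomials (S(f_1,h_3), S(f_2,h_3)) all reduce to 0 modulo the current basis, so we have a Gröbner basis.
Inter-reduce: drop elements whose leading term is divisible by another's, tail-reduce, and make monic.
Reduced Gröbner basis: {x_1 + 1, x_2 + 1}.
Label its elements g_1 = x_1 + 1, g_2 = x_2 + 1.

Reduce p = x_1x_2 + 5x_2 + 5 modulo G:
  leading term x_1x_2: subtract (x_2)·g_1 from x_1x_2 + 5x_2 + 5 → 4x_2 + 5
  leading term x_2: subtract (4)·g_2 from 4x_2 + 5 → 1
  leading term 1: no divisor's leading term divides it; move 1 to the remainder.
  normal form = 1.
The normal form is nonzero, so p ∉ I. Since p minus its normal form lies in I, I + (p) = I + (r) where r = 1; decide whether this ideal is the whole ring.
Here r = 1 is a nonzero constant, hence a unit: 1 ∈ I + (p), the Gröbner basis of I + (p) is {1}, and the enlarged system has no common solution — adjoining p is inconsistent.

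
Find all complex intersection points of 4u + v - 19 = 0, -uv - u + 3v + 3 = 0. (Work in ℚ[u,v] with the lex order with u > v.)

Compute a lex Gröbner basis by Buchberger's algorithm.
f_1 = 4u + v - 19, LT = u.
f_2 = -uv - u + 3v + 3, LT = uv.

S(f_1,f_2): lcm = uv. S = -u + ¼v² - 7/4v + 3.
  leading term u: subtract (-¼)·f_1 from -u + ¼v² - 7/4v + 3 → ¼v² - 3/2v - 7/4
  leading term v²: no divisor's leading term divides it; move ¼v² to the remainder.
  leading term v: no divisor's leading term divides it; move -3/2v to the remainder.
  leading term 1: no divisor's leading term divides it; move -7/4 to the remainder.
  remainder ¼v² - 3/2v - 7/4 ≠ 0; add h_3 = ¼v² - 3/2v - 7/4 to the basis.

The other S-polynomials (S(f_1,h_3), S(f_2,h_3)) all reduce to 0 modulo the current basis, so we have a Gröbner basis.
Inter-reduce: drop elements whose leading term is divisible by another's, tail-reduce, and make monic.
Reduced Gröbner basis: {u + ¼v - 19/4, v² - 6v - 7}.

Elimination: the polynomial v² - 6v - 7 lies in the elimination ideal for v, so v ∈ {-1, 7}. For each such v, the remaining basis elements (now univariate) give the rest of the solution.
  v = -1: the earlier basis element becomes u - 5 = 0, giving u = 5 — point (5, -1).
  v = 7: the earlier basis element becomes u - 3 = 0, giving u = 3 — point (3, 7).
Substituting each solution back into the original system confirms all equations vanish.
This is the nonlinear analogue of row-reducing a linear system.

{(5, -1), (3, 7)}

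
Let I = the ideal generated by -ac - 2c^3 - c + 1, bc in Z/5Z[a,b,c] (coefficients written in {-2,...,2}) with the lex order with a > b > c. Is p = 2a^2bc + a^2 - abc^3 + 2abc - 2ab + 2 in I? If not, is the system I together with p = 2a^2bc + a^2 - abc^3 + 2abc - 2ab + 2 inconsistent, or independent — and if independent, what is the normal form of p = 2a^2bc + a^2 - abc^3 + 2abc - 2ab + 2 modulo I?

First compute the reduced Gröbner basis of I by Buchberger's algorithm.
f_1 = -ac - 2c^3 - c + 1, LT = ac.
f_2 = bc, LT = bc.

S(f_1,f_2): lcm = abc. S = 2bc^3 + bc - b.
  leading term bc^3: subtract (2c^2)·f_2 from 2bc^3 + bc - b → bc - b
  leading term bc: subtract (1)·f_2 from bc - b → -b
  leading term b: no divisor's leading term divides it; move -b to the remainder.
  remainder -b ≠ 0; add h_3 = -b to the basis.

S(f_1,h_3): leading monomials are coprime, so the S-polynomial reduces to 0 (Buchberger's first criterion).
S(f_2,h_3): lcm = bc. S = 0.
  remainder 0.

Every S-polynomial of the final basis reduces to 0, so we have a Gröbner basis.
Inter-reduce: drop elements whose leading term is divisible by another's, tail-reduce, and make monic.
Reduced Gröbner basis: {ac + 2c^3 + c - 1, b}.
Label its elements g_1 = ac + 2c^3 + c - 1, g_2 = b.

Reduce p = 2a^2bc + a^2 - abc^3 + 2abc - 2ab + 2 modulo G:
  leading term a^2bc: subtract (2ab)·g_1 from 2a^2bc + a^2 - abc^3 + 2abc - 2ab + 2 → a^2 + 2
  leading term a^2: no divisor's leading term divides it; move a^2 to the remainder.
  leading term 1: no divisor's leading term divides it; move 2 to the remainder.
  normal form = a^2 + 2.
The normal form is nonzero, so p ∉ I. Since p minus its normal form lies in I, I + (p) = I + (r) where r = a^2 + 2; decide whether this ideal is the whole ring.
Run Buchberger on G together with r (pairs among the g_i already reduce to 0 since G is a Gröbner basis):
g_1 = ac + 2c^3 + c - 1, LT = ac.
g_2 = b, LT = b.
r = a^2 + 2, LT = a^2.

S(g_1,g_2): leading monomials are coprime, so the S-polynomial reduces to 0 (Buchberger's first criterion).
S(g_1,r): lcm = a^2c. S = 2ac^3 + ac - a - 2c.
  leading term ac^3: subtract (2c^2)·g_1 from 2ac^3 + ac - a - 2c → ac - a + c^5 - 2c^3 + 2c^2 - 2c
  leading term ac: subtract (1)·g_1 from ac - a + c^5 - 2c^3 + 2c^2 - 2c → -a + c^5 + c^3 + 2c^2 + 2c + 1
  leading term a: no divisor's leading term divides it; move -a to the remainder.
  leading term c^5: no divisor's leading term divides it; move c^5 to the remainder.
  leading term c^3: no divisor's leading term divides it; move c^3 to the remainder.
  leading term c^2: no divisor's leading term divides it; move 2c^2 to the remainder.
  leading term c: no divisor's leading term divides it; move 2c to the remainder.
  leading term 1: no divisor's leading term divides it; move 1 to the remainder.
  remainder -a + c^5 + c^3 + 2c^2 + 2c + 1 ≠ 0; add m_4 = -a + c^5 + c^3 + 2c^2 + 2c + 1 to the basis.

S(g_2,r): leading monomials are coprime, so the S-polynomial reduces to 0 (Buchberger's first criterion).
S(g_1,m_4): lcm = ac. S = c^6 + c^4 - c^3 + 2c^2 + 2c - 1.
  leading term c^6: no divisor's leading term divides it; move c^6 to the remainder.
  leading term c^4: no divisor's leading term divides it; move c^4 to the remainder.
  leading term c^3: no divisor's leading term divides it; move -c^3 to the remainder.
  leading term c^2: no divisor's leading term divides it; move 2c^2 to the remainder.
  leading term c: no divisor's leading term divides it; move 2c to the remainder.
  leading term 1: no divisor's leading term divides it; move -1 to the remainder.
  remainder c^6 + c^4 - c^3 + 2c^2 + 2c - 1 ≠ 0; add m_5 = c^6 + c^4 - c^3 + 2c^2 + 2c - 1 to the basis.

S(g_2,m_4): leading monomials are coprime, so the S-polynomial reduces to 0 (Buchberger's first criterion).
S(r,m_4): lcm = a^2. S = ac^5 + ac^3 + 2ac^2 + 2ac + a + 2.
  leading term ac^5: subtract (c^4)·g_1 from ac^5 + ac^3 + 2ac^2 + 2ac + a + 2 → ac^3 + 2ac^2 + 2ac + a - 2c^7 - c^5 + c^4 + 2
  leading term ac^3: subtract (c^2)·g_1 from ac^3 + 2ac^2 + 2ac + a - 2c^7 - c^5 + c^4 + 2 → 2ac^2 + 2ac + a - 2c^7 + 2c^5 + c^4 - c^3 + c^2 + 2
  leading term ac^2: subtract (2c)·g_1 from 2ac^2 + 2ac + a - 2c^7 + 2c^5 + c^4 - c^3 + c^2 + 2 → 2ac + a - 2c^7 + 2c^5 + 2c^4 - c^3 - c^2 + 2c + 2
  leading term ac: subtract (2)·g_1 from 2ac + a - 2c^7 + 2c^5 + 2c^4 - c^3 - c^2 + 2c + 2 → a - 2c^7 + 2c^5 + 2c^4 - c^2 - 1
  leading term a: subtract (-1)·m_4 from a - 2c^7 + 2c^5 + 2c^4 - c^2 - 1 → -2c^7 - 2c^5 + 2c^4 + c^3 + c^2 + 2c
  leading term c^7: subtract (-2c)·m_5 from -2c^7 - 2c^5 + 2c^4 + c^3 + c^2 + 2c → 0
  remainder 0.

S(g_1,m_5): lcm = ac^6. S = -ac^4 + ac^3 - 2ac^2 - 2ac + a + 2c^8 + c^6 - c^5.
  leading term ac^4: subtract (-c^3)·g_1 from -ac^4 + ac^3 - 2ac^2 - 2ac + a + 2c^8 + c^6 - c^5 → ac^3 - 2ac^2 - 2ac + a + 2c^8 - 2c^6 - c^5 + c^4 - c^3
  leading term ac^3: subtract (c^2)·g_1 from ac^3 - 2ac^2 - 2ac + a + 2c^8 - 2c^6 - c^5 + c^4 - c^3 → -2ac^2 - 2ac + a + 2c^8 - 2c^6 + 2c^5 + c^4 - 2c^3 + c^2
  leading term ac^2: subtract (-2c)·g_1 from -2ac^2 - 2ac + a + 2c^8 - 2c^6 + 2c^5 + c^4 - 2c^3 + c^2 → -2ac + a + 2c^8 - 2c^6 + 2c^5 - 2c^3 - 2c^2 - 2c
  leading term ac: subtract (-2)·g_1 from -2ac + a + 2c^8 - 2c^6 + 2c^5 - 2c^3 - 2c^2 - 2c → a + 2c^8 - 2c^6 + 2c^5 + 2c^3 - 2c^2 - 2
  leading term a: subtract (-1)·m_4 from a + 2c^8 - 2c^6 + 2c^5 + 2c^3 - 2c^2 - 2 → 2c^8 - 2c^6 - 2c^5 - 2c^3 + 2c - 1
  leading term c^8: subtract (2c^2)·m_5 from 2c^8 - 2c^6 - 2c^5 - 2c^3 + 2c - 1 → c^6 + c^4 - c^3 + 2c^2 + 2c - 1
  leading term c^6: subtract (1)·m_5 from c^6 + c^4 - c^3 + 2c^2 + 2c - 1 → 0
  remainder 0.

S(g_2,m_5): leading monomials are coprime, so the S-polynomial reduces to 0 (Buchberger's first criterion).
S(r,m_5): leading monomials are coprime, so the S-polynomial reduces to 0 (Buchberger's first criterion).
S(m_4,m_5): leading monomials are coprime, so the S-polynomial reduces to 0 (Buchberger's first criterion).
Every S-polynomial of the final basis reduces to 0, so we have a Gröbner basis.
Inter-reduce: drop elements whose leading term is divisible by another's, tail-reduce, and make monic.
Reduced Gröbner basis: {a - c^5 - c^3 - 2c^2 - 2c - 1, b, c^6 + c^4 - c^3 + 2c^2 + 2c - 1}.
The reduced Gröbner basis of I + (p) is {a - c^5 - c^3 - 2c^2 - 2c - 1, b, c^6 + c^4 - c^3 + 2c^2 + 2c - 1} ≠ {1}, a proper ideal, so the enlarged system stays consistent: p is independent of I, with normal form a^2 + 2.

2a^2bc + a^2 - abc^3 + 2abc - 2ab + 2 is independent of I; its normal form modulo I is a^2 + 2.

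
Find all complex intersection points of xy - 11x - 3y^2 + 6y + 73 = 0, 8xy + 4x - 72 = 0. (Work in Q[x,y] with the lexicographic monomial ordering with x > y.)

{(-2, -5), (9*sqrt(921)/92 + 405/92, 13/4 - sqrt(921)/12), (405/92 - 9*sqrt(921)/92, sqrt(921)/12 + 13/4)}

Compute a lex Gröbner basis by Buchberger's algorithm.
f_1 = xy - 11x - 3y^2 + 6y + 73, LT = xy.
f_2 = 8xy + 4x - 72, LT = xy.

S(f_1,f_2): lcm = xy. S = -23/2x - 3y^2 + 6y + 82.
  reduce S modulo (f_1, f_2):
  remainder -23/2x - 3y^2 + 6y + 82 ≠ 0; add h_3 = -23/2x - 3y^2 + 6y + 82 to the basis.

S(f_1,h_3): lcm = xy. S = -11x - 6/23y^3 - 57/23y^2 + 302/23y + 73.
  reduce S modulo (f_1, f_2, h_3):
  remainder -6/23y^3 + 9/23y^2 + 170/23y - 125/23 ≠ 0; add h_4 = -6/23y^3 + 9/23y^2 + 170/23y - 125/23 to the basis.

The other S-polynomials (S(f_2,h_3), S(f_1,h_4), S(f_2,h_4), S(h_3,h_4)) all reduce to 0 modulo the current basis, so we have a Gröbner basis.
Inter-reduce: drop elements whose leading term is divisible by another's, tail-reduce, and make monic.
Reduced Gröbner basis: {x + 6/23y^2 - 12/23y - 164/23, y^3 - 3/2y^2 - 85/3y + 125/6}.

The lex basis is triangular: the last element involves only y. Solving y^3 - 3/2y^2 - 85/3y + 125/6 = 0 gives y ∈ {-5, 13/4 - sqrt(921)/12, sqrt(921)/12 + 13/4}; substituting each value into the earlier elements determines the remaining variables.
  y = -5: the earlier basis element becomes x + 2 = 0, giving x = -2 — point (-2, -5).
  y = 13/4 - sqrt(921)/12: the earlier basis element becomes x - 405/92 - 9*sqrt(921)/92 = 0, giving x = 9*sqrt(921)/92 + 405/92 — point (9*sqrt(921)/92 + 405/92, 13/4 - sqrt(921)/12).
  y = sqrt(921)/12 + 13/4: the earlier basis element becomes x - 405/92 + 9*sqrt(921)/92 = 0, giving x = 405/92 - 9*sqrt(921)/92 — point (405/92 - 9*sqrt(921)/92, sqrt(921)/12 + 13/4).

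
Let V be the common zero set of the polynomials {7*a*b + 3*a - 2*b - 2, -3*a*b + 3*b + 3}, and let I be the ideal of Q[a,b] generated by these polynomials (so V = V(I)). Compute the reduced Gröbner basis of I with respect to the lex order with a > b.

G = {a + 5/3*b + 5/3, b**2 + 8/5*b + 3/5}

f_1 = 7*a*b + 3*a - 2*b - 2, LT = a*b.
f_2 = -3*a*b + 3*b + 3, LT = a*b.

S(f_1,f_2): lcm = a*b. S = 3/7*a + 5/7*b + 5/7.
  leading term a: no divisor's leading term divides it; move 3/7*a to the remainder.
  leading term b: no divisor's leading term divides it; move 5/7*b to the remainder.
  leading term 1: no divisor's leading term divides it; move 5/7 to the remainder.
  remainder 3/7*a + 5/7*b + 5/7 ≠ 0; add g_3 = 3/7*a + 5/7*b + 5/7 to the basis.

S(f_1,g_3): lcm = a*b. S = 3/7*a - 5/3*b**2 - 41/21*b - 2/7.
  leading term a: subtract (1)·g_3 from 3/7*a - 5/3*b**2 - 41/21*b - 2/7 → -5/3*b**2 - 8/3*b - 1
  leading term b**2: no divisor's leading term divides it; move -5/3*b**2 to the remainder.
  leading term b: no divisor's leading term divides it; move -8/3*b to the remainder.
  leading term 1: no divisor's leading term divides it; move -1 to the remainder.
  remainder -5/3*b**2 - 8/3*b - 1 ≠ 0; add g_4 = -5/3*b**2 - 8/3*b - 1 to the basis.

S(f_2,g_3): lcm = a*b. S = -5/3*b**2 - 8/3*b - 1.
  leading term b**2: subtract (1)·g_4 from -5/3*b**2 - 8/3*b - 1 → 0
  remainder 0.

S(f_1,g_4): lcm = a*b**2. S = -41/35*a*b - 3/5*a - 2/7*b**2 - 2/7*b.
  leading term a*b: subtract (-41/245)·f_1 from -41/35*a*b - 3/5*a - 2/7*b**2 - 2/7*b → -24/245*a - 2/7*b**2 - 152/245*b - 82/245
  leading term a: subtract (-8/35)·g_3 from -24/245*a - 2/7*b**2 - 152/245*b - 82/245 → -2/7*b**2 - 16/35*b - 6/35
  leading term b**2: subtract (6/35)·g_4 from -2/7*b**2 - 16/35*b - 6/35 → 0
  remainder 0.

S(f_2,g_4): lcm = a*b**2. S = -8/5*a*b - 3/5*a - b**2 - b.
  leading term a*b: subtract (-8/35)·f_1 from -8/5*a*b - 3/5*a - b**2 - b → 3/35*a - b**2 - 51/35*b - 16/35
  leading term a: subtract (1/5)·g_3 from 3/35*a - b**2 - 51/35*b - 16/35 → -b**2 - 8/5*b - 3/5
  leading term b**2: subtract (3/5)·g_4 from -b**2 - 8/5*b - 3/5 → 0
  remainder 0.

S(g_3,g_4): leading monomials are coprime, so the S-polynomial reduces to 0 (Buchberger's first criterion).
Every S-polynomial of the final basis reduces to 0, so we have a Gröbner basis.
Inter-reduce: drop elements whose leading term is divisible by another's, tail-reduce, and make monic.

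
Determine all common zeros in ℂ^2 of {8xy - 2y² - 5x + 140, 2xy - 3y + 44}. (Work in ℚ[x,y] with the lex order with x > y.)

Compute a lex Gröbner basis by Buchberger's algorithm.
f_1 = 8xy - 5x - 2y² + 140, LT = xy.
f_2 = 2xy - 3y + 44, LT = xy.

S(f_1,f_2): lcm = xy. S = -⅝x - ¼y² + 3/2y - 9/2.
  leading term x: no divisor's leading term divides it; move -⅝x to the remainder.
  leading term y²: no divisor's leading term divides it; move -¼y² to the remainder.
  leading term y: no divisor's leading term divides it; move 3/2y to the remainder.
  leading term 1: no divisor's leading term divides it; move -9/2 to the remainder.
  remainder -⅝x - ¼y² + 3/2y - 9/2 ≠ 0; add h_3 = -⅝x - ¼y² + 3/2y - 9/2 to the basis.

S(f_1,h_3): lcm = xy. S = -⅝x - ⅖y³ + 43/20y² - 36/5y + 35/2.
  leading term x: subtract (1)·h_3 from -⅝x - ⅖y³ + 43/20y² - 36/5y + 35/2 → -⅖y³ + 12/5y² - 87/10y + 22
  leading term y³: no divisor's leading term divides it; move -⅖y³ to the remainder.
  leading term y²: no divisor's leading term divides it; move 12/5y² to the remainder.
  leading term y: no divisor's leading term divides it; move -87/10y to the remainder.
  leading term 1: no divisor's leading term divides it; move 22 to the remainder.
  remainder -⅖y³ + 12/5y² - 87/10y + 22 ≠ 0; add h_4 = -⅖y³ + 12/5y² - 87/10y + 22 to the basis.

S(f_2,h_3): lcm = xy. S = -⅖y³ + 12/5y² - 87/10y + 22.
  leading term y³: subtract (1)·h_4 from -⅖y³ + 12/5y² - 87/10y + 22 → 0
  remainder 0.

S(f_1,h_4): lcm = xy³. S = 43/8xy² - 87/4xy + 55x - ¼y⁴ + 35/2y².
  leading term xy²: subtract (43/64y)·f_1 from 43/8xy² - 87/4xy + 55x - ¼y⁴ + 35/2y² → -1177/64xy + 55x - ¼y⁴ + 43/32y³ + 35/2y² - 1505/16y
  leading term xy: subtract (-1177/512)·f_1 from -1177/64xy + 55x - ¼y⁴ + 43/32y³ + 35/2y² - 1505/16y → 22275/512x - ¼y⁴ + 43/32y³ + 3303/256y² - 1505/16y + 41195/128
  leading term x: subtract (-4455/64)·h_3 from 22275/512x - ¼y⁴ + 43/32y³ + 3303/256y² - 1505/16y + 41195/128 → -¼y⁴ + 43/32y³ - 9/2y² + 1325/128y + 275/32
  leading term y⁴: subtract (⅝y)·h_4 from -¼y⁴ + 43/32y³ - 9/2y² + 1325/128y + 275/32 → -5/32y³ + 15/16y² - 435/128y + 275/32
  leading term y³: subtract (25/64)·h_4 from -5/32y³ + 15/16y² - 435/128y + 275/32 → 0
  remainder 0.

S(f_2,h_4): lcm = xy³. S = 6xy² - 87/4xy + 55x - 3/2y³ + 22y².
  leading term xy²: subtract (¾y)·f_1 from 6xy² - 87/4xy + 55x - 3/2y³ + 22y² → -18xy + 55x + 22y² - 105y
  leading term xy: subtract (-9/4)·f_1 from -18xy + 55x + 22y² - 105y → 175/4x + 35/2y² - 105y + 315
  leading term x: subtract (-70)·h_3 from 175/4x + 35/2y² - 105y + 315 → 0
  remainder 0.

S(h_3,h_4): leading monomials are coprime, so the S-polynomial reduces to 0 (Buchberger's first criterion).
Every S-polynomial of the final basis reduces to 0, so we have a Gröbner basis.
Inter-reduce: drop elements whose leading term is divisible by another's, tail-reduce, and make monic.
Reduced Gröbner basis: {x + ⅖y² - 12/5y + 36/5, y³ - 6y² + 87/4y - 55}.

The lex basis is triangular: the last element involves only y. Solving y³ - 6y² + 87/4y - 55 = 0 gives y ∈ {4, 1 - sqrt(51)*I/2, 1 + sqrt(51)*I/2}; substituting each value into the earlier elements determines the remaining variables.
  y = 4: the earlier basis element becomes x + 4 = 0, giving x = -4 — point (-4, 4).
  y = 1 - sqrt(51)*I/2: the earlier basis element becomes x + 1/10 + 4*sqrt(51)*I/5 = 0, giving x = -1/10 - 4*sqrt(51)*I/5 — point (-1/10 - 4*sqrt(51)*I/5, 1 - sqrt(51)*I/2).
  y = 1 + sqrt(51)*I/2: the earlier basis element becomes x + 1/10 - 4*sqrt(51)*I/5 = 0, giving x = -1/10 + 4*sqrt(51)*I/5 — point (-1/10 + 4*sqrt(51)*I/5, 1 + sqrt(51)*I/2).
Check: every point annihilates each of the original generators.

{(-4, 4), (-1/10 - 4*sqrt(51)*I/5, 1 - sqrt(51)*I/2), (-1/10 + 4*sqrt(51)*I/5, 1 + sqrt(51)*I/2)}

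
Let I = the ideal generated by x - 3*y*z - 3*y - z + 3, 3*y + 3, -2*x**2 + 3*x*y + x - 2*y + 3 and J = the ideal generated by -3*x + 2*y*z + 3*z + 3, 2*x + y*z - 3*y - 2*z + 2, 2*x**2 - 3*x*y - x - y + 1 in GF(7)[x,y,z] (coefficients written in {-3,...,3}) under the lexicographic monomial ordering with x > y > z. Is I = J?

Yes, the ideals are equal.

Two ideals are equal iff their reduced Gröbner bases coincide (the reduced basis is unique for a fixed ordering).
Buchberger on the first generating set:
f_1 = x - 3*y*z - 3*y - z + 3, LT = x.
f_2 = 3*y + 3, LT = y.
f_3 = -2*x**2 + 3*x*y + x - 2*y + 3, LT = x**2.

S(f_1,f_3): lcm = x**2. S = -3*x*y*z + 2*x*y - x*z - y - 2.
  leading term x*y*z: subtract (-3*y*z)·f_1 from -3*x*y*z + 2*x*y - x*z - y - 2 → 2*x*y - x*z - 2*y**2*z**2 - 2*y**2*z - 3*y*z**2 + 2*y*z - y - 2
  leading term x*y: subtract (2*y)·f_1 from 2*x*y - x*z - 2*y**2*z**2 - 2*y**2*z - 3*y*z**2 + 2*y*z - y - 2 → -x*z - 2*y**2*z**2 - 3*y**2*z - y**2 - 3*y*z**2 - 3*y*z - 2
  leading term x*z: subtract (-z)·f_1 from -x*z - 2*y**2*z**2 - 3*y**2*z - y**2 - 3*y*z**2 - 3*y*z - 2 → -2*y**2*z**2 - 3*y**2*z - y**2 + y*z**2 + y*z - z**2 + 3*z - 2
  leading term y**2*z**2: subtract (-3*y*z**2)·f_2 from -2*y**2*z**2 - 3*y**2*z - y**2 + y*z**2 + y*z - z**2 + 3*z - 2 → -3*y**2*z - y**2 + 3*y*z**2 + y*z - z**2 + 3*z - 2
  leading term y**2*z: subtract (-y*z)·f_2 from -3*y**2*z - y**2 + 3*y*z**2 + y*z - z**2 + 3*z - 2 → -y**2 + 3*y*z**2 - 3*y*z - z**2 + 3*z - 2
  leading term y**2: subtract (2*y)·f_2 from -y**2 + 3*y*z**2 - 3*y*z - z**2 + 3*z - 2 → 3*y*z**2 - 3*y*z + y - z**2 + 3*z - 2
  leading term y*z**2: subtract (z**2)·f_2 from 3*y*z**2 - 3*y*z + y - z**2 + 3*z - 2 → -3*y*z + y + 3*z**2 + 3*z - 2
  leading term y*z: subtract (-z)·f_2 from -3*y*z + y + 3*z**2 + 3*z - 2 → y + 3*z**2 - z - 2
  leading term y: subtract (-2)·f_2 from y + 3*z**2 - z - 2 → 3*z**2 - z - 3
  leading term z**2: no divisor's leading term divides it; move 3*z**2 to the remainder.
  leading term z: no divisor's leading term divides it; move -z to the remainder.
  leading term 1: no divisor's leading term divides it; move -3 to the remainder.
  remainder 3*z**2 - z - 3 ≠ 0; add g_4 = 3*z**2 - z - 3 to the basis.

The other S-polynomials (S(f_1,f_2), S(f_2,f_3), S(f_1,g_4), S(f_2,g_4), S(f_3,g_4)) all reduce to 0 modulo the current basis, so we have a Gröbner basis.
Inter-reduce: drop elements whose leading term is divisible by another's, tail-reduce, and make monic.
Reduced Gröbner basis: {x + 2*z - 1, y + 1, z**2 + 2*z - 1}.

Buchberger on the second generating set:
h_1 = -3*x + 2*y*z + 3*z + 3, LT = x.
h_2 = 2*x + y*z - 3*y - 2*z + 2, LT = x.
h_3 = 2*x**2 - 3*x*y - x - y + 1, LT = x**2.

S(h_1,h_2): lcm = x. S = -2*y - 2.
  leading term y: no divisor's leading term divides it; move -2*y to the remainder.
  leading term 1: no divisor's leading term divides it; move -2 to the remainder.
  remainder -2*y - 2 ≠ 0; add k_4 = -2*y - 2 to the basis.

S(h_1,h_3): lcm = x**2. S = -3*x*y*z - 2*x*y - x*z + 3*x - 3*y + 3.
  leading term x*y*z: subtract (y*z)·h_1 from -3*x*y*z - 2*x*y - x*z + 3*x - 3*y + 3 → -2*x*y - x*z + 3*x - 2*y**2*z**2 - 3*y*z**2 - 3*y*z - 3*y + 3
  leading term x*y: subtract (3*y)·h_1 from -2*x*y - x*z + 3*x - 2*y**2*z**2 - 3*y*z**2 - 3*y*z - 3*y + 3 → -x*z + 3*x - 2*y**2*z**2 + y**2*z - 3*y*z**2 + 2*y*z + 2*y + 3
  leading term x*z: subtract (-2*z)·h_1 from -x*z + 3*x - 2*y**2*z**2 + y**2*z - 3*y*z**2 + 2*y*z + 2*y + 3 → 3*x - 2*y**2*z**2 + y**2*z + y*z**2 + 2*y*z + 2*y - z**2 - z + 3
  leading term x: subtract (-1)·h_1 from 3*x - 2*y**2*z**2 + y**2*z + y*z**2 + 2*y*z + 2*y - z**2 - z + 3 → -2*y**2*z**2 + y**2*z + y*z**2 - 3*y*z + 2*y - z**2 + 2*z - 1
  leading term y**2*z**2: subtract (y*z**2)·k_4 from -2*y**2*z**2 + y**2*z + y*z**2 - 3*y*z + 2*y - z**2 + 2*z - 1 → y**2*z + 3*y*z**2 - 3*y*z + 2*y - z**2 + 2*z - 1
  leading term y**2*z: subtract (3*y*z)·k_4 from y**2*z + 3*y*z**2 - 3*y*z + 2*y - z**2 + 2*z - 1 → 3*y*z**2 + 3*y*z + 2*y - z**2 + 2*z - 1
  leading term y*z**2: subtract (2*z**2)·k_4 from 3*y*z**2 + 3*y*z + 2*y - z**2 + 2*z - 1 → 3*y*z + 2*y + 3*z**2 + 2*z - 1
  leading term y*z: subtract (2*z)·k_4 from 3*y*z + 2*y + 3*z**2 + 2*z - 1 → 2*y + 3*z**2 - z - 1
  leading term y: subtract (-1)·k_4 from 2*y + 3*z**2 - z - 1 → 3*z**2 - z - 3
  leading term z**2: no divisor's leading term divides it; move 3*z**2 to the remainder.
  leading term z: no divisor's leading term divides it; move -z to the remainder.
  leading term 1: no divisor's leading term divides it; move -3 to the remainder.
  remainder 3*z**2 - z - 3 ≠ 0; add k_5 = 3*z**2 - z - 3 to the basis.

The other S-polynomials (S(h_2,h_3), S(h_1,k_4), S(h_2,k_4), S(h_3,k_4), S(h_1,k_5), S(h_2,k_5), S(h_3,k_5), S(k_4,k_5)) all reduce to 0 modulo the current basis, so we have a Gröbner basis.
Inter-reduce: drop elements whose leading term is divisible by another's, tail-reduce, and make monic.
Reduced Gröbner basis: {x + 2*z - 1, y + 1, z**2 + 2*z - 1}.

The two bases agree; hence the ideals are identical.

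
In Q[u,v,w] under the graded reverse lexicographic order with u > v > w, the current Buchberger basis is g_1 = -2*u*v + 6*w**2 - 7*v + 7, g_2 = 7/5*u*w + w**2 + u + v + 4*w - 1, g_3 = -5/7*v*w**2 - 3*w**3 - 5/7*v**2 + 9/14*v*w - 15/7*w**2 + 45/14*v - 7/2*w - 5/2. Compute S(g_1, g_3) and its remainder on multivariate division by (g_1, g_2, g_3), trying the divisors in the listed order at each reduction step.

S(g_1, g_3) = -21/5*u*w**3 - 3*w**4 - u*v**2 + 9/10*u*v*w - 3*u*w**2 + 7/2*v*w**2 + 9/2*u*v - 49/10*u*w - 7/2*w**2 - 7/2*u; remainder on division = 0.

lcm(LM(g_1), LM(g_3)) = u*v*w**2.
S = (lcm/LT(g_1))·g_1 − (lcm/LT(g_3))·g_3 = -21/5*u*w**3 - 3*w**4 - u*v**2 + 9/10*u*v*w - 3*u*w**2 + 7/2*v*w**2 + 9/2*u*v - 49/10*u*w - 7/2*w**2 - 7/2*u.
Reduce S modulo (g_1, g_2, g_3) in that order:
  leading term u*w**3: subtract (-3*w**2)·g_2 from -21/5*u*w**3 - 3*w**4 - u*v**2 + 9/10*u*v*w - 3*u*w**2 + 7/2*v*w**2 + 9/2*u*v - 49/10*u*w - 7/2*w**2 - 7/2*u → -u*v**2 + 9/10*u*v*w + 13/2*v*w**2 + 12*w**3 + 9/2*u*v - 49/10*u*w - 13/2*w**2 - 7/2*u
  leading term u*v**2: subtract (1/2*v)·g_1 from -u*v**2 + 9/10*u*v*w + 13/2*v*w**2 + 12*w**3 + 9/2*u*v - 49/10*u*w - 13/2*w**2 - 7/2*u → 9/10*u*v*w + 7/2*v*w**2 + 12*w**3 + 9/2*u*v + 7/2*v**2 - 49/10*u*w - 13/2*w**2 - 7/2*u - 7/2*v
  leading term u*v*w: subtract (-9/20*w)·g_1 from 9/10*u*v*w + 7/2*v*w**2 + 12*w**3 + 9/2*u*v + 7/2*v**2 - 49/10*u*w - 13/2*w**2 - 7/2*u - 7/2*v → 7/2*v*w**2 + 147/10*w**3 + 9/2*u*v + 7/2*v**2 - 49/10*u*w - 63/20*v*w - 13/2*w**2 - 7/2*u - 7/2*v + 63/20*w
  leading term v*w**2: subtract (-49/10)·g_3 from 7/2*v*w**2 + 147/10*w**3 + 9/2*u*v + 7/2*v**2 - 49/10*u*w - 63/20*v*w - 13/2*w**2 - 7/2*u - 7/2*v + 63/20*w → 9/2*u*v - 49/10*u*w - 17*w**2 - 7/2*u + 49/4*v - 14*w - 49/4
  leading term u*v: subtract (-9/4)·g_1 from 9/2*u*v - 49/10*u*w - 17*w**2 - 7/2*u + 49/4*v - 14*w - 49/4 → -49/10*u*w - 7/2*w**2 - 7/2*u - 7/2*v - 14*w + 7/2
  leading term u*w: subtract (-7/2)·g_2 from -49/10*u*w - 7/2*w**2 - 7/2*u - 7/2*v - 14*w + 7/2 → 0
The remainder is 0, so this S-polynomial contributes no new basis element.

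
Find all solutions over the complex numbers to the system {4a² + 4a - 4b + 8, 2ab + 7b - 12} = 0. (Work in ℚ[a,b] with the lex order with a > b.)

Compute a lex Gröbner basis by Buchberger's algorithm.
f_1 = 4a² + 4a - 4b + 8, LT = a².
f_2 = 2ab + 7b - 12, LT = ab.

S(f_1,f_2): lcm = a²b. S = -5/2ab + 6a - b² + 2b.
  reduce S modulo (f_1, f_2):
  remainder 6a - b² + 43/4b - 15 ≠ 0; add h_3 = 6a - b² + 43/4b - 15 to the basis.

S(f_2,h_3): lcm = ab. S = ⅙b³ - 43/24b² + 6b - 6.
  reduce S modulo (f_1, f_2, h_3):
  remainder ⅙b³ - 43/24b² + 6b - 6 ≠ 0; add h_4 = ⅙b³ - 43/24b² + 6b - 6 to the basis.

The other S-polynomials (S(f_1,h_3), S(f_1,h_4), S(f_2,h_4), S(h_3,h_4)) all reduce to 0 modulo the current basis, so we have a Gröbner basis.
Inter-reduce: drop elements whose leading term is divisible by another's, tail-reduce, and make monic.
Reduced Gröbner basis: {a - ⅙b² + 43/24b - 5/2, b³ - 43/4b² + 36b - 36}.

From the last basis element, b³ - 43/4b² + 36b - 36 = 0, so b takes values in {4, 27/8 - 3*sqrt(17)/8, 3*sqrt(17)/8 + 27/8}. Each choice, substituted upward through the basis, yields the corresponding point(s) of the solution set.
  b = 4: the earlier basis element becomes a + 2 = 0, giving a = -2 — point (-2, 4).
  b = 27/8 - 3*sqrt(17)/8: the earlier basis element becomes a - sqrt(17)/4 + 5/4 = 0, giving a = -5/4 + sqrt(17)/4 — point (-5/4 + sqrt(17)/4, 27/8 - 3*sqrt(17)/8).
  b = 3*sqrt(17)/8 + 27/8: the earlier basis element becomes a + sqrt(17)/4 + 5/4 = 0, giving a = -5/4 - sqrt(17)/4 — point (-5/4 - sqrt(17)/4, 3*sqrt(17)/8 + 27/8).

{(-2, 4), (-5/4 + sqrt(17)/4, 27/8 - 3*sqrt(17)/8), (-5/4 - sqrt(17)/4, 3*sqrt(17)/8 + 27/8)}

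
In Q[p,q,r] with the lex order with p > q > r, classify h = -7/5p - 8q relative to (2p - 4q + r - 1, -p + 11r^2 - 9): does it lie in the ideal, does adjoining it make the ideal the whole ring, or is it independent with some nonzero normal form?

First compute the reduced Gröbner basis of I by Buchberger's algorithm.
f_1 = 2p - 4q + r - 1, LT = p.
f_2 = -p + 11r^2 - 9, LT = p.

S(f_1,f_2): lcm = p. S = -2q + 11r^2 + 1/2r - 19/2.
  reduce S modulo (f_1, f_2):
  remainder -2q + 11r^2 + 1/2r - 19/2 ≠ 0; add k_3 = -2q + 11r^2 + 1/2r - 19/2 to the basis.

The other S-polynomials (S(f_1,k_3), S(f_2,k_3)) all reduce to 0 modulo the current basis, so we have a Gröbner basis.
Inter-reduce: drop elements whose leading term is divisible by another's, tail-reduce, and make monic.
Reduced Gröbner basis: {p - 11r^2 + 9, q - 11/2r^2 - 1/4r + 19/4}.
Label its elements g_1 = p - 11r^2 + 9, g_2 = q - 11/2r^2 - 1/4r + 19/4.

Reduce h = -7/5p - 8q modulo G:
  leading term p: subtract (-7/5)·g_1 from -7/5p - 8q → -8q - 77/5r^2 + 63/5
  leading term q: subtract (-8)·g_2 from -8q - 77/5r^2 + 63/5 → -297/5r^2 - 2r + 253/5
  leading term r^2: no divisor's leading term divides it; move -297/5r^2 to the remainder.
  leading term r: no divisor's leading term divides it; move -2r to the remainder.
  leading term 1: no divisor's leading term divides it; move 253/5 to the remainder.
  normal form = -297/5r^2 - 2r + 253/5.
The normal form is nonzero, so h ∉ I. Since h minus its normal form lies in I, I + (h) = I + (n) where n = -297/5r^2 - 2r + 253/5; decide whether this ideal is the whole ring.
Run Buchberger on G together with n (pairs among the g_i already reduce to 0 since G is a Gröbner basis):
g_1 = p - 11r^2 + 9, LT = p.
g_2 = q - 11/2r^2 - 1/4r + 19/4, LT = q.
n = -297/5r^2 - 2r + 253/5, LT = r^2.

The S-polynomials (S(g_1,g_2), S(g_1,n), S(g_2,n)) all reduce to 0 modulo the current basis, so we have a Gröbner basis.
Inter-reduce: drop elements whose leading term is divisible by another's, tail-reduce, and make monic.
Reduced Gröbner basis: {p + 10/27r - 10/27, q - 7/108r + 7/108, r^2 + 10/297r - 23/27}.
The reduced Gröbner basis of I + (h) is {p + 10/27r - 10/27, q - 7/108r + 7/108, r^2 + 10/297r - 23/27} ≠ {1}, a proper ideal, so the enlarged system stays consistent: h is independent of I, with normal form -297/5r^2 - 2r + 253/5.

-7/5p - 8q is independent of I; its normal form modulo I is -297/5r^2 - 2r + 253/5.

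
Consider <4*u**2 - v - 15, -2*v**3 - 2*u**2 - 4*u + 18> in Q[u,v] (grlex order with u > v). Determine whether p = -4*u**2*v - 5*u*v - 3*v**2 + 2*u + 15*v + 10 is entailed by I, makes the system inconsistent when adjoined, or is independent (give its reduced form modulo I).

-4*u**2*v - 5*u*v - 3*v**2 + 2*u + 15*v + 10 is independent of I; its normal form modulo I is -5*u*v - 4*v**2 + 2*u + 10.

First compute the reduced Gröbner basis of I by Buchberger's algorithm.
f_1 = 4*u**2 - v - 15, LT = u**2.
f_2 = -2*v**3 - 2*u**2 - 4*u + 18, LT = v**3.

The S-polynomials (S(f_1,f_2)) all reduce to 0 modulo the current basis, so we have a Gröbner basis.
Inter-reduce: drop elements whose leading term is divisible by another's, tail-reduce, and make monic.
Reduced Gröbner basis: {v**3 + 2*u + 1/4*v - 21/4, u**2 - 1/4*v - 15/4}.
Label its elements g_1 = v**3 + 2*u + 1/4*v - 21/4, g_2 = u**2 - 1/4*v - 15/4.

Reduce p = -4*u**2*v - 5*u*v - 3*v**2 + 2*u + 15*v + 10 modulo G:
  leading term u**2*v: subtract (-4*v)·g_2 from -4*u**2*v - 5*u*v - 3*v**2 + 2*u + 15*v + 10 → -5*u*v - 4*v**2 + 2*u + 10
  leading term u*v: no divisor's leading term divides it; move -5*u*v to the remainder.
  leading term v**2: no divisor's leading term divides it; move -4*v**2 to the remainder.
  leading term u: no divisor's leading term divides it; move 2*u to the remainder.
  leading term 1: no divisor's leading term divides it; move 10 to the remainder.
  normal form = -5*u*v - 4*v**2 + 2*u + 10.
The normal form is nonzero, so p ∉ I. Since p minus its normal form lies in I, I + (p) = I + (r) where r = -5*u*v - 4*v**2 + 2*u + 10; decide whether this ideal is the whole ring.
Run Buchberger on G together with r (pairs among the g_i already reduce to 0 since G is a Gröbner basis):
g_1 = v**3 + 2*u + 1/4*v - 21/4, LT = v**3.
g_2 = u**2 - 1/4*v - 15/4, LT = u**2.
r = -5*u*v - 4*v**2 + 2*u + 10, LT = u*v.

S(g_1,r): lcm = u*v**3. S = -4/5*v**4 + 2/5*u*v**2 + 2*u**2 + 1/4*u*v + 2*v**2 - 21/4*u.
  leading term v**4: subtract (-4/5*v)·g_1 from -4/5*v**4 + 2/5*u*v**2 + 2*u**2 + 1/4*u*v + 2*v**2 - 21/4*u → 2/5*u*v**2 + 2*u**2 + 37/20*u*v + 11/5*v**2 - 21/4*u - 21/5*v
  leading term u*v**2: subtract (-2/25*v)·r from 2/5*u*v**2 + 2*u**2 + 37/20*u*v + 11/5*v**2 - 21/4*u - 21/5*v → -8/25*v**3 + 2*u**2 + 201/100*u*v + 11/5*v**2 - 21/4*u - 17/5*v
  leading term v**3: subtract (-8/25)·g_1 from -8/25*v**3 + 2*u**2 + 201/100*u*v + 11/5*v**2 - 21/4*u - 17/5*v → 2*u**2 + 201/100*u*v + 11/5*v**2 - 461/100*u - 83/25*v - 42/25
  leading term u**2: subtract (2)·g_2 from 2*u**2 + 201/100*u*v + 11/5*v**2 - 461/100*u - 83/25*v - 42/25 → 201/100*u*v + 11/5*v**2 - 461/100*u - 141/50*v + 291/50
  leading term u*v: subtract (-201/500)·r from 201/100*u*v + 11/5*v**2 - 461/100*u - 141/50*v + 291/50 → 74/125*v**2 - 1903/500*u - 141/50*v + 246/25
  leading term v**2: no divisor's leading term divides it; move 74/125*v**2 to the remainder.
  leading term u: no divisor's leading term divides it; move -1903/500*u to the remainder.
  leading term v: no divisor's leading term divides it; move -141/50*v to the remainder.
  leading term 1: no divisor's leading term divides it; move 246/25 to the remainder.
  remainder 74/125*v**2 - 1903/500*u - 141/50*v + 246/25 ≠ 0; add m_4 = 74/125*v**2 - 1903/500*u - 141/50*v + 246/25 to the basis.

S(g_2,r): lcm = u**2*v. S = -4/5*u*v**2 + 2/5*u**2 - 1/4*v**2 + 2*u - 15/4*v.
  leading term u*v**2: subtract (4/25*v)·r from -4/5*u*v**2 + 2/5*u**2 - 1/4*v**2 + 2*u - 15/4*v → 16/25*v**3 + 2/5*u**2 - 8/25*u*v - 1/4*v**2 + 2*u - 107/20*v
  leading term v**3: subtract (16/25)·g_1 from 16/25*v**3 + 2/5*u**2 - 8/25*u*v - 1/4*v**2 + 2*u - 107/20*v → 2/5*u**2 - 8/25*u*v - 1/4*v**2 + 18/25*u - 551/100*v + 84/25
  leading term u**2: subtract (2/5)·g_2 from 2/5*u**2 - 8/25*u*v - 1/4*v**2 + 18/25*u - 551/100*v + 84/25 → -8/25*u*v - 1/4*v**2 + 18/25*u - 541/100*v + 243/50
  leading term u*v: subtract (8/125)·r from -8/25*u*v - 1/4*v**2 + 18/25*u - 541/100*v + 243/50 → 3/500*v**2 + 74/125*u - 541/100*v + 211/50
  leading term v**2: subtract (3/296)·m_4 from 3/500*v**2 + 74/125*u - 541/100*v + 211/50 → 3733/5920*u - 15929/2960*v + 3049/740
  leading term u: no divisor's leading term divides it; move 3733/5920*u to the remainder.
  leading term v: no divisor's leading term divides it; move -15929/2960*v to the remainder.
  leading term 1: no divisor's leading term divides it; move 3049/740 to the remainder.
  remainder 3733/5920*u - 15929/2960*v + 3049/740 ≠ 0; add m_5 = 3733/5920*u - 15929/2960*v + 3049/740 to the basis.

S(r,m_4): lcm = u*v**2. S = 4/5*v**3 + 1903/296*u**2 + 3229/740*u*v - 615/37*u - 2*v.
  leading term v**3: subtract (4/5)·g_1 from 4/5*v**3 + 1903/296*u**2 + 3229/740*u*v - 615/37*u - 2*v → 1903/296*u**2 + 3229/740*u*v - 3371/185*u - 11/5*v + 21/5
  leading term u**2: subtract (1903/296)·g_2 from 1903/296*u**2 + 3229/740*u*v - 3371/185*u - 11/5*v + 21/5 → 3229/740*u*v - 3371/185*u - 3509/5920*v + 167589/5920
  leading term u*v: subtract (-3229/3700)·r from 3229/740*u*v - 3371/185*u - 3509/5920*v + 167589/5920 → -3229/925*v**2 - 30481/1850*u - 3509/5920*v + 219253/5920
  leading term v**2: subtract (-16145/2738)·m_4 from -3229/925*v**2 - 30481/1850*u - 3509/5920*v + 219253/5920 → -426239/10952*u - 754429/43808*v + 4164341/43808
  leading term u: subtract (-8524780/138121)·m_5 from -426239/10952*u - 754429/43808*v + 4164341/43808 → -1544128965/4419872*v + 1544128965/4419872
  leading term v: no divisor's leading term divides it; move -1544128965/4419872*v to the remainder.
  leading term 1: no divisor's leading term divides it; move 1544128965/4419872 to the remainder.
  remainder -1544128965/4419872*v + 1544128965/4419872 ≠ 0; add m_6 = -1544128965/4419872*v + 1544128965/4419872 to the basis.

The other S-polynomials (S(g_1,g_2), S(g_1,m_4), S(g_2,m_4), S(g_1,m_5), S(g_2,m_5), S(r,m_5), S(m_4,m_5), S(g_1,m_6), S(g_2,m_6), S(r,m_6), S(m_4,m_6), S(m_5,m_6)) all reduce to 0 modulo the current basis, so we have a Gröbner basis.
Inter-reduce: drop elements whose leading term is divisible by another's, tail-reduce, and make monic.
Reduced Gröbner basis: {u - 2, v - 1}.
The reduced Gröbner basis of I + (p) is {u - 2, v - 1} ≠ {1}, a proper ideal, so the enlarged system stays consistent: p is independent of I, with normal form -5*u*v - 4*v**2 + 2*u + 10.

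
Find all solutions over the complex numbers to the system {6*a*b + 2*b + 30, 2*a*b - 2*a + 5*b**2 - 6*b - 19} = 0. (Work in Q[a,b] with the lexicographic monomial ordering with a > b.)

{(13/6, -2), (-46/3, 1/3), (-2, 3)}

Compute a lex Gröbner basis by Buchberger's algorithm.
f_1 = 6*a*b + 2*b + 30, LT = a*b.
f_2 = 2*a*b - 2*a + 5*b**2 - 6*b - 19, LT = a*b.

S(f_1,f_2): lcm = a*b. S = a - 5/2*b**2 + 10/3*b + 29/2.
  leading term a: no divisor's leading term divides it; move a to the remainder.
  leading term b**2: no divisor's leading term divides it; move -5/2*b**2 to the remainder.
  leading term b: no divisor's leading term divides it; move 10/3*b to the remainder.
  leading term 1: no divisor's leading term divides it; move 29/2 to the remainder.
  remainder a - 5/2*b**2 + 10/3*b + 29/2 ≠ 0; add h_3 = a - 5/2*b**2 + 10/3*b + 29/2 to the basis.

S(f_1,h_3): lcm = a*b. S = 5/2*b**3 - 10/3*b**2 - 85/6*b + 5.
  leading term b**3: no divisor's leading term divides it; move 5/2*b**3 to the remainder.
  leading term b**2: no divisor's leading term divides it; move -10/3*b**2 to the remainder.
  leading term b: no divisor's leading term divides it; move -85/6*b to the remainder.
  leading term 1: no divisor's leading term divides it; move 5 to the remainder.
  remainder 5/2*b**3 - 10/3*b**2 - 85/6*b + 5 ≠ 0; add h_4 = 5/2*b**3 - 10/3*b**2 - 85/6*b + 5 to the basis.

The other S-polynomials (S(f_2,h_3), S(f_1,h_4), S(f_2,h_4), S(h_3,h_4)) all reduce to 0 modulo the current basis, so we have a Gröbner basis.
Inter-reduce: drop elements whose leading term is divisible by another's, tail-reduce, and make monic.
Reduced Gröbner basis: {a - 5/2*b**2 + 10/3*b + 29/2, b**3 - 4/3*b**2 - 17/3*b + 2}.

The lex basis is triangular: the last element involves only b. Solving b**3 - 4/3*b**2 - 17/3*b + 2 = 0 gives b ∈ {-2, 1/3, 3}; substituting each value into the earlier elements determines the remaining variables.
  b = -2: the earlier basis element becomes a - 13/6 = 0, giving a = 13/6 — point (13/6, -2).
  b = 1/3: the earlier basis element becomes a + 46/3 = 0, giving a = -46/3 — point (-46/3, 1/3).
  b = 3: the earlier basis element becomes a + 2 = 0, giving a = -2 — point (-2, 3).
Each listed point satisfies every original equation (direct substitution).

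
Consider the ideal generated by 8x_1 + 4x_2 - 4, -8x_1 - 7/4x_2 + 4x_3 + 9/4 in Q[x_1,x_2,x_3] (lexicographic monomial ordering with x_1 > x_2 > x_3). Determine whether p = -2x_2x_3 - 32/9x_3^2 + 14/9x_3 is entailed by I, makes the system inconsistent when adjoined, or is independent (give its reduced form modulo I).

-2x_2x_3 - 32/9x_3^2 + 14/9x_3 lies in I (it reduces to 0).

First compute the reduced Gröbner basis of I by Buchberger's algorithm.
f_1 = 8x_1 + 4x_2 - 4, LT = x_1.
f_2 = -8x_1 - 7/4x_2 + 4x_3 + 9/4, LT = x_1.

S(f_1,f_2): lcm = x_1. S = 9/32x_2 + 1/2x_3 - 7/32.
  reduce S modulo (f_1, f_2):
  remainder 9/32x_2 + 1/2x_3 - 7/32 ≠ 0; add h_3 = 9/32x_2 + 1/2x_3 - 7/32 to the basis.

The other S-polynomials (S(f_1,h_3), S(f_2,h_3)) all reduce to 0 modulo the current basis, so we have a Gröbner basis.
Inter-reduce: drop elements whose leading term is divisible by another's, tail-reduce, and make monic.
Reduced Gröbner basis: {x_1 - 8/9x_3 - 1/9, x_2 + 16/9x_3 - 7/9}.
Label its elements g_1 = x_1 - 8/9x_3 - 1/9, g_2 = x_2 + 16/9x_3 - 7/9.

Reduce p = -2x_2x_3 - 32/9x_3^2 + 14/9x_3 modulo G:
  leading term x_2x_3: subtract (-2x_3)·g_2 from -2x_2x_3 - 32/9x_3^2 + 14/9x_3 → 0
  normal form = 0.
Since the normal form is 0, p ∈ I.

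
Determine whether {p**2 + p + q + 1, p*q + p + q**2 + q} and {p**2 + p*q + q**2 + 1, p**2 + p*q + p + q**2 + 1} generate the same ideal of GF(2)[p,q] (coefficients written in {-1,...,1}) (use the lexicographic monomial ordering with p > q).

Equality of ideals is decidable: compute both reduced Gröbner bases (unique for the ordering) and check whether they agree.
Buchberger on the first generating set:
f_1 = p**2 + p + q + 1, LT = p**2.
f_2 = p*q + p + q**2 + q, LT = p*q.

S(f_1,f_2): lcm = p**2*q. S = p**2 + p*q**2 + q**2 + q.
  leading term p**2: subtract (1)·f_1 from p**2 + p*q**2 + q**2 + q → p*q**2 + p + q**2 + 1
  leading term p*q**2: subtract (q)·f_2 from p*q**2 + p + q**2 + 1 → p*q + p + q**3 + 1
  leading term p*q: subtract (1)·f_2 from p*q + p + q**3 + 1 → q**3 + q**2 + q + 1
  leading term q**3: no divisor's leading term divides it; move q**3 to the remainder.
  leading term q**2: no divisor's leading term divides it; move q**2 to the remainder.
  leading term q: no divisor's leading term divides it; move q to the remainder.
  leading term 1: no divisor's leading term divides it; move 1 to the remainder.
  remainder q**3 + q**2 + q + 1 ≠ 0; add g_3 = q**3 + q**2 + q + 1 to the basis.

The other S-polynomials (S(f_1,g_3), S(f_2,g_3)) all reduce to 0 modulo the current basis, so we have a Gröbner basis.
Inter-reduce: drop elements whose leading term is divisible by another's, tail-reduce, and make monic.
Reduced Gröbner basis: {p**2 + p + q + 1, p*q + p + q**2 + q, q**3 + q**2 + q + 1}.

Buchberger on the second generating set:
h_1 = p**2 + p*q + q**2 + 1, LT = p**2.
h_2 = p**2 + p*q + p + q**2 + 1, LT = p**2.

S(h_1,h_2): lcm = p**2. S = p.
  leading term p: no divisor's leading term divides it; move p to the remainder.
  remainder p ≠ 0; add k_3 = p to the basis.

S(h_1,k_3): lcm = p**2. S = p*q + q**2 + 1.
  leading term p*q: subtract (q)·k_3 from p*q + q**2 + 1 → q**2 + 1
  leading term q**2: no divisor's leading term divides it; move q**2 to the remainder.
  leading term 1: no divisor's leading term divides it; move 1 to the remainder.
  remainder q**2 + 1 ≠ 0; add k_4 = q**2 + 1 to the basis.

The other S-polynomials (S(h_2,k_3), S(h_1,k_4), S(h_2,k_4), S(k_3,k_4)) all reduce to 0 modulo the current basis, so we have a Gröbner basis.
Inter-reduce: drop elements whose leading term is divisible by another's, tail-reduce, and make monic.
Reduced Gröbner basis: {p, q**2 + 1}.

Since the reduced bases disagree, the two ideals are not the same.

No, the ideals differ.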